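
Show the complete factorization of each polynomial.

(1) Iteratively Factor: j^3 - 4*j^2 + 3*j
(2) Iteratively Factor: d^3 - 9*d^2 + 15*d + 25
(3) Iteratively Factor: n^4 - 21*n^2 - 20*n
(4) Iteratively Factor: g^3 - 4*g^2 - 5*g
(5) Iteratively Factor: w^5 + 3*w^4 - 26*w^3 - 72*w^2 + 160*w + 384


(1) = (j)*(j^2 - 4*j + 3) = j*(j - 1)*(j - 3)
(2) = (d - 5)*(d^2 - 4*d - 5) = (d - 5)*(d + 1)*(d - 5)
(3) = (n + 4)*(n^3 - 4*n^2 - 5*n) = (n + 1)*(n + 4)*(n^2 - 5*n) = (n - 5)*(n + 1)*(n + 4)*(n)
(4) = (g + 1)*(g^2 - 5*g) = (g - 5)*(g + 1)*(g)
(5) = (w + 4)*(w^4 - w^3 - 22*w^2 + 16*w + 96) = (w + 2)*(w + 4)*(w^3 - 3*w^2 - 16*w + 48) = (w - 4)*(w + 2)*(w + 4)*(w^2 + w - 12) = (w - 4)*(w - 3)*(w + 2)*(w + 4)*(w + 4)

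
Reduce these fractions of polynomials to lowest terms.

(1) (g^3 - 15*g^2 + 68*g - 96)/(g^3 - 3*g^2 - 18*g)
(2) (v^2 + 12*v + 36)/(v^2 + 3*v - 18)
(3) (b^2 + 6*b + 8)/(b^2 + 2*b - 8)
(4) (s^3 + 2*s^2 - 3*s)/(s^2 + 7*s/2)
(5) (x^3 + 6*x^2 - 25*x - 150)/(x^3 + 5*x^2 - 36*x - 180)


(1) = (g^3 - 15*g^2 + 68*g - 96)/(g^3 - 3*g^2 - 18*g)
(2) = (v + 6)/(v - 3)
(3) = (b + 2)/(b - 2)
(4) = (2*s^2 + 4*s - 6)/(2*s + 7)
(5) = (x - 5)/(x - 6)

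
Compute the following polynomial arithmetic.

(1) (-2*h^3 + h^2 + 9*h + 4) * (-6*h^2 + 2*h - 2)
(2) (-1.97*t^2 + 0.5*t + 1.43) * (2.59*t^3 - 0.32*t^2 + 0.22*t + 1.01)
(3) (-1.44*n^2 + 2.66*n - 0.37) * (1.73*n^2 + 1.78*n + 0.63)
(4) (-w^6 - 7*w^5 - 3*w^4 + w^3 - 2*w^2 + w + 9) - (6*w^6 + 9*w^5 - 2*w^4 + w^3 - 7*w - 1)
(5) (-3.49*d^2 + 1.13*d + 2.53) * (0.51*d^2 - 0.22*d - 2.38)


(1) = 12*h^5 - 10*h^4 - 48*h^3 - 8*h^2 - 10*h - 8
(2) = -5.1023*t^5 + 1.9254*t^4 + 3.1103*t^3 - 2.3373*t^2 + 0.8196*t + 1.4443
(3) = -2.4912*n^4 + 2.0386*n^3 + 3.1875*n^2 + 1.0172*n - 0.2331
(4) = -7*w^6 - 16*w^5 - w^4 - 2*w^2 + 8*w + 10
(5) = -1.7799*d^4 + 1.3441*d^3 + 9.3479*d^2 - 3.246*d - 6.0214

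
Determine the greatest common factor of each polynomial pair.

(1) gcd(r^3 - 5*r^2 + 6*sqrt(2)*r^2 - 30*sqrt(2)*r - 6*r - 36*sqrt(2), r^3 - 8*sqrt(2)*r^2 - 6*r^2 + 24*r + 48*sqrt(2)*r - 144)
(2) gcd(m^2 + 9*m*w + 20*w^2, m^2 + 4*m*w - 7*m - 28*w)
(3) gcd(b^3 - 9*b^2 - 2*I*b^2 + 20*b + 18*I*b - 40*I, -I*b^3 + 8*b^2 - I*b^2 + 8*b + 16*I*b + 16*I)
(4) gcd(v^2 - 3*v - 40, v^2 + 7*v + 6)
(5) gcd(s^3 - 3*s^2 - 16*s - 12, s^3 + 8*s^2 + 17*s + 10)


(1) = r - 6
(2) = m + 4*w
(3) = 1
(4) = gcd((v - 8)*(v + 5), (v + 1)*(v + 6)) = 1
(5) = s^2 + 3*s + 2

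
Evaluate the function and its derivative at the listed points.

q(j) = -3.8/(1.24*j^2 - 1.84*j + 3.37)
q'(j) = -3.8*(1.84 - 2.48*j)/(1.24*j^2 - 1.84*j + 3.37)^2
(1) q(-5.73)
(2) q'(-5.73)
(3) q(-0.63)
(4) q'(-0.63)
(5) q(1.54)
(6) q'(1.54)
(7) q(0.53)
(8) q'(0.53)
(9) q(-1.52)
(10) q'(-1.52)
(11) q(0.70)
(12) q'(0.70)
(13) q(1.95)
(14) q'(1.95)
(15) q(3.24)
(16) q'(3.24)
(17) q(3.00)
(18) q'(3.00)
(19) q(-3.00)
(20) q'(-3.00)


(1) = -0.07
(2) = -0.02
(3) = -0.76
(4) = -0.51
(5) = -1.09
(6) = 0.62
(7) = -1.39
(8) = -0.27
(9) = -0.42
(10) = -0.26
(11) = -1.41
(12) = -0.05
(13) = -0.84
(14) = 0.56
(15) = -0.36
(16) = 0.22
(17) = -0.42
(18) = 0.26
(19) = -0.19
(20) = -0.09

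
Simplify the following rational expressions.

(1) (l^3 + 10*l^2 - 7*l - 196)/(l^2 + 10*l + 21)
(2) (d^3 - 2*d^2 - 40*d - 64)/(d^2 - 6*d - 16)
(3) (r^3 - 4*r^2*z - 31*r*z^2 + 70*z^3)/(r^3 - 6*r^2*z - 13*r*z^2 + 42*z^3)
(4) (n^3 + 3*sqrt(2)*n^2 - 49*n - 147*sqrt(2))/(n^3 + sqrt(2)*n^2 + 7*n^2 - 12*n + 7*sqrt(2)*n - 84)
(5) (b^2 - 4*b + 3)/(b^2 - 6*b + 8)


(1) = (l^2 + 3*l - 28)/(l + 3)
(2) = d + 4
(3) = (r + 5*z)/(r + 3*z)
(4) = (n - 7)/(n - 2*sqrt(2))
(5) = (b^2 - 4*b + 3)/(b^2 - 6*b + 8)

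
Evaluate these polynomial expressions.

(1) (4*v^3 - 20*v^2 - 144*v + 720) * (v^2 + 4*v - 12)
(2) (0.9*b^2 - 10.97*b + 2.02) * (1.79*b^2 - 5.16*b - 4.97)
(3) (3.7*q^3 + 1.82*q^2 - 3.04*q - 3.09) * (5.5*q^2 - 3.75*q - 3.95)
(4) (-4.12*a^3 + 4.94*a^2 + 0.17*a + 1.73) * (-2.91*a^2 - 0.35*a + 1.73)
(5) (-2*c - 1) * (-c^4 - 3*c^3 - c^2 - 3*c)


(1) = 4*v^5 - 4*v^4 - 272*v^3 + 384*v^2 + 4608*v - 8640
(2) = 1.611*b^4 - 24.2803*b^3 + 55.748*b^2 + 44.0977*b - 10.0394
(3) = 20.35*q^5 - 3.865*q^4 - 38.16*q^3 - 12.784*q^2 + 23.5955*q + 12.2055
(4) = 11.9892*a^5 - 12.9334*a^4 - 9.3513*a^3 + 3.4524*a^2 - 0.3114*a + 2.9929
(5) = 2*c^5 + 7*c^4 + 5*c^3 + 7*c^2 + 3*c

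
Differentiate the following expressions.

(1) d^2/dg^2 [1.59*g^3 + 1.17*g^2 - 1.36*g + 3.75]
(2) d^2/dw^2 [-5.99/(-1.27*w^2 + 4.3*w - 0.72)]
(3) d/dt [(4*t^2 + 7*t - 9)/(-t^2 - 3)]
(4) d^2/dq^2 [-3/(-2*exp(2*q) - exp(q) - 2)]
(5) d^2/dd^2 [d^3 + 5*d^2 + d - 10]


(1) = 9.54*g + 2.34
(2) = (-19.322542*w^2 + 65.42278*w + 5.99*(2.54*w - 4.3)*(5.08*w - 8.6) - 10.954512)/(1.27*w^2 - 4.3*w + 0.72)^3
(3) = 7*(t^2 - 6*t - 3)/(t^4 + 6*t^2 + 9)
(4) = 3*(2*(4*exp(q) + 1)^2*exp(q) - (8*exp(q) + 1)*(2*exp(2*q) + exp(q) + 2))*exp(q)/(2*exp(2*q) + exp(q) + 2)^3
(5) = 6*d + 10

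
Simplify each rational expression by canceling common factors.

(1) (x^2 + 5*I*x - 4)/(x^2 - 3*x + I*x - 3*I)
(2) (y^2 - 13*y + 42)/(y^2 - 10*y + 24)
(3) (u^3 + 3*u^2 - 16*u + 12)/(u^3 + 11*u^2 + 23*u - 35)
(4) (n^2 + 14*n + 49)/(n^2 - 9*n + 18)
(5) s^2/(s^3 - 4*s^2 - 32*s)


(1) = (x + 4*I)/(x - 3)
(2) = (y - 7)/(y - 4)
(3) = (u^2 + 4*u - 12)/(u^2 + 12*u + 35)
(4) = (n^2 + 14*n + 49)/(n^2 - 9*n + 18)
(5) = s/(s^2 - 4*s - 32)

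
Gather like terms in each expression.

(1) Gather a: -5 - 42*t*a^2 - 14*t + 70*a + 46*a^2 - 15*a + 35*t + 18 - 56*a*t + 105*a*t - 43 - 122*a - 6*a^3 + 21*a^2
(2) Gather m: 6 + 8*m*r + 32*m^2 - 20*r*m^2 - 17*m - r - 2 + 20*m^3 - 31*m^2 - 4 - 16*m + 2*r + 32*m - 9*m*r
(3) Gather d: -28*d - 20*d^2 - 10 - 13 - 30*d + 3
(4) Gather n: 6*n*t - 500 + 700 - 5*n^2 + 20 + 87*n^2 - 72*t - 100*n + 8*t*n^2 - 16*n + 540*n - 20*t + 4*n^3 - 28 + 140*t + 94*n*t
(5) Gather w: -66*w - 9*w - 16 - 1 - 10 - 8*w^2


(1) = -6*a^3 + a^2*(67 - 42*t) + a*(49*t - 67) + 21*t - 30
(2) = 20*m^3 + m^2*(1 - 20*r) + m*(-r - 1) + r
(3) = -20*d^2 - 58*d - 20
(4) = 4*n^3 + n^2*(8*t + 82) + n*(100*t + 424) + 48*t + 192
(5) = -8*w^2 - 75*w - 27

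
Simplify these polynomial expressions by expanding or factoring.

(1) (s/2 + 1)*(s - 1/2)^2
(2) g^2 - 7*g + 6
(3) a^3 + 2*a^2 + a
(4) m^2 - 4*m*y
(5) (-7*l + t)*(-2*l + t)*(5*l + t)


(1) = s^3/2 + s^2/2 - 7*s/8 + 1/4
(2) = (g - 6)*(g - 1)
(3) = a*(a + 1)^2
(4) = m*(m - 4*y)
(5) = 70*l^3 - 31*l^2*t - 4*l*t^2 + t^3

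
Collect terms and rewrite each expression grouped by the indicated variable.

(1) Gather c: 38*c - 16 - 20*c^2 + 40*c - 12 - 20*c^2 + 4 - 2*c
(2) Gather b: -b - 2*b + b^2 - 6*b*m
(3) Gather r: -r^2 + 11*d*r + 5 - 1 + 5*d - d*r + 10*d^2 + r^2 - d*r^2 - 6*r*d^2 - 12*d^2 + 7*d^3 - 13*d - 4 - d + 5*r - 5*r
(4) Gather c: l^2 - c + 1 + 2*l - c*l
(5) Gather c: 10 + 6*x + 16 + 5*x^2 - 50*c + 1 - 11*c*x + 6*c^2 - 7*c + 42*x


(1) = -40*c^2 + 76*c - 24
(2) = b^2 + b*(-6*m - 3)
(3) = 7*d^3 - 2*d^2 - d*r^2 - 9*d + r*(-6*d^2 + 10*d)
(4) = c*(-l - 1) + l^2 + 2*l + 1
(5) = 6*c^2 + c*(-11*x - 57) + 5*x^2 + 48*x + 27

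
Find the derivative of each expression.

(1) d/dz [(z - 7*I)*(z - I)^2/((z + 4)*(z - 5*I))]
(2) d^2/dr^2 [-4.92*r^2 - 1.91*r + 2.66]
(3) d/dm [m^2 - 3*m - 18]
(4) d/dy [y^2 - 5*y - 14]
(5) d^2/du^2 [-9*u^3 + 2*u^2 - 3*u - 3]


(1) = (z - I)*((-z + 7*I)*(z + 4)*(z - I) + (-z + 7*I)*(z - 5*I)*(z - I) + 3*(z + 4)*(z - 5*I)^2)/((z + 4)^2*(z - 5*I)^2)
(2) = -9.84000000000000
(3) = 2*m - 3
(4) = 2*y - 5
(5) = 4 - 54*u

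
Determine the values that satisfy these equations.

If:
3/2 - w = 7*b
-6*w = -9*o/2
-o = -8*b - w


Then:
b = 3/62
o = 48/31
w = 36/31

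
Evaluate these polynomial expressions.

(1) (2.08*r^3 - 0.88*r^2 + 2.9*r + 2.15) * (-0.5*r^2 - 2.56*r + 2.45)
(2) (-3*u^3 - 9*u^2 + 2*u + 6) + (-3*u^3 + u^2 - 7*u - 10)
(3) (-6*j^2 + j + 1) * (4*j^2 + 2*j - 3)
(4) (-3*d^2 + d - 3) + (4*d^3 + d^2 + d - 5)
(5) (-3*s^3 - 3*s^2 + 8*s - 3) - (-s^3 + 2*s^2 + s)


(1) = -1.04*r^5 - 4.8848*r^4 + 5.8988*r^3 - 10.655*r^2 + 1.601*r + 5.2675
(2) = -6*u^3 - 8*u^2 - 5*u - 4
(3) = -24*j^4 - 8*j^3 + 24*j^2 - j - 3
(4) = 4*d^3 - 2*d^2 + 2*d - 8
(5) = -2*s^3 - 5*s^2 + 7*s - 3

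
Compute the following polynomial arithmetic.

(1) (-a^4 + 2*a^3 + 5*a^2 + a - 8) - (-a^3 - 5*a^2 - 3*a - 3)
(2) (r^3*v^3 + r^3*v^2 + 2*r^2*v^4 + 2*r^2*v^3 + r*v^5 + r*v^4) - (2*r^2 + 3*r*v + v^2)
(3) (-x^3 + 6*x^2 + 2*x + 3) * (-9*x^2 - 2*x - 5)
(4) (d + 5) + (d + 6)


(1) = -a^4 + 3*a^3 + 10*a^2 + 4*a - 5
(2) = r^3*v^3 + r^3*v^2 + 2*r^2*v^4 + 2*r^2*v^3 - 2*r^2 + r*v^5 + r*v^4 - 3*r*v - v^2
(3) = 9*x^5 - 52*x^4 - 25*x^3 - 61*x^2 - 16*x - 15
(4) = 2*d + 11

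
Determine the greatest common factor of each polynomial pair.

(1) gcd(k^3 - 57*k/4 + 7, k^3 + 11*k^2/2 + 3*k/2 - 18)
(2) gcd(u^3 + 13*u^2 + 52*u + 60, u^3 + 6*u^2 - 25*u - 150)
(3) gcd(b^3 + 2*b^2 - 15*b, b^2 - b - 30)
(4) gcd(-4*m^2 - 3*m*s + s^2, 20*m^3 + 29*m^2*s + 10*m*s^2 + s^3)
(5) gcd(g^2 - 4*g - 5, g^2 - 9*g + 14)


(1) = k + 4
(2) = u^2 + 11*u + 30
(3) = gcd(b*(b - 3)*(b + 5), (b - 6)*(b + 5)) = b + 5
(4) = gcd((-4*m + s)*(m + s), (m + s)*(4*m + s)*(5*m + s)) = m + s
(5) = gcd((g - 5)*(g + 1), (g - 7)*(g - 2)) = 1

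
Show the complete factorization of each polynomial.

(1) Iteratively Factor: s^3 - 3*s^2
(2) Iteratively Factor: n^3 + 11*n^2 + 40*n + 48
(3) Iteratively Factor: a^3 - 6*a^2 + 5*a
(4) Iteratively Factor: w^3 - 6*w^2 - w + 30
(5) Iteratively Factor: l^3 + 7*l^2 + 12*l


(1) = (s - 3)*(s^2) = s*(s - 3)*(s)
(2) = (n + 4)*(n^2 + 7*n + 12) = (n + 3)*(n + 4)*(n + 4)
(3) = (a - 5)*(a^2 - a) = a*(a - 5)*(a - 1)
(4) = (w - 3)*(w^2 - 3*w - 10) = (w - 3)*(w + 2)*(w - 5)
(5) = (l + 4)*(l^2 + 3*l) = (l + 3)*(l + 4)*(l)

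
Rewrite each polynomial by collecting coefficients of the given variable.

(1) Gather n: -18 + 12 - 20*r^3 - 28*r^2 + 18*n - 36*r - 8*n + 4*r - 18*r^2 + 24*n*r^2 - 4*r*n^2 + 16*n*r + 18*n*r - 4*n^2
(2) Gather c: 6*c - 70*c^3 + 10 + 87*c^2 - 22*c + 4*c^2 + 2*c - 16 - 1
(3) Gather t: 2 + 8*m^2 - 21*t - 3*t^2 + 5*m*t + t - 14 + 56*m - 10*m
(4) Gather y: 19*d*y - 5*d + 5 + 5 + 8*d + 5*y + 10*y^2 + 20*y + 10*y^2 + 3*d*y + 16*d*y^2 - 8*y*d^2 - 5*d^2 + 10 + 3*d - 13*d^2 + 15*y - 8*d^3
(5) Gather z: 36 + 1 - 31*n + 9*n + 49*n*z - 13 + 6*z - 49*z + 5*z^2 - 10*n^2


(1) = n^2*(-4*r - 4) + n*(24*r^2 + 34*r + 10) - 20*r^3 - 46*r^2 - 32*r - 6
(2) = -70*c^3 + 91*c^2 - 14*c - 7
(3) = 8*m^2 + 46*m - 3*t^2 + t*(5*m - 20) - 12
(4) = -8*d^3 - 18*d^2 + 6*d + y^2*(16*d + 20) + y*(-8*d^2 + 22*d + 40) + 20
(5) = -10*n^2 - 22*n + 5*z^2 + z*(49*n - 43) + 24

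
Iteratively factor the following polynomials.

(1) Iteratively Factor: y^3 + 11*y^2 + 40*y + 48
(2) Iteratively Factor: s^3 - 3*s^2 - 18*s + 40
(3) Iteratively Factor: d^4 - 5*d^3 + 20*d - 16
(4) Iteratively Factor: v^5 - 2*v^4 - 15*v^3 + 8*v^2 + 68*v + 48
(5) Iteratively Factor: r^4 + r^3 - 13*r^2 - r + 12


(1) = (y + 3)*(y^2 + 8*y + 16) = (y + 3)*(y + 4)*(y + 4)
(2) = (s - 5)*(s^2 + 2*s - 8) = (s - 5)*(s - 2)*(s + 4)
(3) = (d + 2)*(d^3 - 7*d^2 + 14*d - 8) = (d - 1)*(d + 2)*(d^2 - 6*d + 8) = (d - 2)*(d - 1)*(d + 2)*(d - 4)
(4) = (v - 4)*(v^4 + 2*v^3 - 7*v^2 - 20*v - 12) = (v - 4)*(v - 3)*(v^3 + 5*v^2 + 8*v + 4) = (v - 4)*(v - 3)*(v + 1)*(v^2 + 4*v + 4) = (v - 4)*(v - 3)*(v + 1)*(v + 2)*(v + 2)
(5) = (r + 4)*(r^3 - 3*r^2 - r + 3) = (r - 3)*(r + 4)*(r^2 - 1) = (r - 3)*(r - 1)*(r + 4)*(r + 1)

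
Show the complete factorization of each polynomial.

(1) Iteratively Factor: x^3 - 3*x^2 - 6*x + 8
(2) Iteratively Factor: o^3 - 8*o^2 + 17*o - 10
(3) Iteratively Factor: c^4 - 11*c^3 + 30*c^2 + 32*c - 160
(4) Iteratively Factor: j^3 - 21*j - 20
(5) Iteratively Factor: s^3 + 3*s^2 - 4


(1) = (x - 4)*(x^2 + x - 2) = (x - 4)*(x - 1)*(x + 2)
(2) = (o - 1)*(o^2 - 7*o + 10) = (o - 2)*(o - 1)*(o - 5)
(3) = (c - 4)*(c^3 - 7*c^2 + 2*c + 40) = (c - 4)^2*(c^2 - 3*c - 10) = (c - 4)^2*(c + 2)*(c - 5)
(4) = (j + 1)*(j^2 - j - 20) = (j - 5)*(j + 1)*(j + 4)
(5) = (s + 2)*(s^2 + s - 2) = (s + 2)^2*(s - 1)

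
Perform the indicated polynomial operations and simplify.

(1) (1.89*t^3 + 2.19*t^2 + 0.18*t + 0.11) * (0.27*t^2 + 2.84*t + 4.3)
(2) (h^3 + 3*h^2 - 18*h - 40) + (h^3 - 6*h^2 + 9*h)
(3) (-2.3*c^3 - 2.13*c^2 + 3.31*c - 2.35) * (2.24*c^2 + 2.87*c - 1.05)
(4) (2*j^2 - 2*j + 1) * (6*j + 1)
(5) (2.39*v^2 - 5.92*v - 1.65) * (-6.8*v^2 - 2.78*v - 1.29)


(1) = 0.5103*t^5 + 5.9589*t^4 + 14.3952*t^3 + 9.9579*t^2 + 1.0864*t + 0.473
(2) = 2*h^3 - 3*h^2 - 9*h - 40
(3) = -5.152*c^5 - 11.3722*c^4 + 3.7163*c^3 + 6.4722*c^2 - 10.22*c + 2.4675
(4) = 12*j^3 - 10*j^2 + 4*j + 1
(5) = -16.252*v^4 + 33.6118*v^3 + 24.5945*v^2 + 12.2238*v + 2.1285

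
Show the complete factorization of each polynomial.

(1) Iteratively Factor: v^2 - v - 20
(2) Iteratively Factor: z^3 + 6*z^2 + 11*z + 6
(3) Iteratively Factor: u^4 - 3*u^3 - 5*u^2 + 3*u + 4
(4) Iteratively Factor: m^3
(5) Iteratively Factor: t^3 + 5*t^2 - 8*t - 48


(1) = (v + 4)*(v - 5)
(2) = (z + 1)*(z^2 + 5*z + 6) = (z + 1)*(z + 2)*(z + 3)
(3) = (u - 4)*(u^3 + u^2 - u - 1) = (u - 4)*(u + 1)*(u^2 - 1) = (u - 4)*(u + 1)^2*(u - 1)
(4) = (m)*(m^2) = m^2*(m)
(5) = (t - 3)*(t^2 + 8*t + 16) = (t - 3)*(t + 4)*(t + 4)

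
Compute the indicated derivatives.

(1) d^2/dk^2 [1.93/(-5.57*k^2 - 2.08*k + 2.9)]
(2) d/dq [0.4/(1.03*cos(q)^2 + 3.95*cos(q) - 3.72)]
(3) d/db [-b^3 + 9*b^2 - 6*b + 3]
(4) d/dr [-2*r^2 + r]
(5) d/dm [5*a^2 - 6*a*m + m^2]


(1) = (119.756114*k^2 + 44.720416*k - 1.93*(11.14*k + 2.08)*(22.28*k + 4.16) - 62.35058)/(5.57*k^2 + 2.08*k - 2.9)^3
(2) = (0.824*cos(q) + 1.58)*sin(q)/(1.03*cos(q)^2 + 3.95*cos(q) - 3.72)^2
(3) = -3*b^2 + 18*b - 6
(4) = 1 - 4*r
(5) = -6*a + 2*m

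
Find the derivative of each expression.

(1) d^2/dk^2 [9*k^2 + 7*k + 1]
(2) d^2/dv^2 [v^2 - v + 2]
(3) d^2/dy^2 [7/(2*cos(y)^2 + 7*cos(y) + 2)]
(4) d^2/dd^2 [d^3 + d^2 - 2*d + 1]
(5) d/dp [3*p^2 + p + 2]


(1) = 18
(2) = 2
(3) = 7*(-16*sin(y)^4 + 41*sin(y)^2 + 133*cos(y)/2 - 21*cos(3*y)/2 + 65)/(-2*sin(y)^2 + 7*cos(y) + 4)^3
(4) = 6*d + 2
(5) = 6*p + 1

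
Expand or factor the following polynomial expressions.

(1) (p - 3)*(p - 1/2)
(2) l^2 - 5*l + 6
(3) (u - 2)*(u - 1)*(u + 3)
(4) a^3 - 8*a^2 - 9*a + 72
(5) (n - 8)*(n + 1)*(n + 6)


(1) = p^2 - 7*p/2 + 3/2
(2) = (l - 3)*(l - 2)
(3) = u^3 - 7*u + 6
(4) = (a - 8)*(a - 3)*(a + 3)
(5) = n^3 - n^2 - 50*n - 48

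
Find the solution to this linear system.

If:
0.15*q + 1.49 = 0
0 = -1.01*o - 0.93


Then:
o = -0.92
q = -9.93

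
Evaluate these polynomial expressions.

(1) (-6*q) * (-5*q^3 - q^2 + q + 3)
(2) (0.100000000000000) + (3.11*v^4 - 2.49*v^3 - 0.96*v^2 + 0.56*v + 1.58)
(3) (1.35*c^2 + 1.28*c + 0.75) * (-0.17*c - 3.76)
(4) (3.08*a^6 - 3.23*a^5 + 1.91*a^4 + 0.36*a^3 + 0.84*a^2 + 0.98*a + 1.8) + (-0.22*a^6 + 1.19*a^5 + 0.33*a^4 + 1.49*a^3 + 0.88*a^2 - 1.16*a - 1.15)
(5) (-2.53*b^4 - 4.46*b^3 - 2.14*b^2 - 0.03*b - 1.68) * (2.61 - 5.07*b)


(1) = 30*q^4 + 6*q^3 - 6*q^2 - 18*q
(2) = 3.11*v^4 - 2.49*v^3 - 0.96*v^2 + 0.56*v + 1.68
(3) = -0.2295*c^3 - 5.2936*c^2 - 4.9403*c - 2.82
(4) = 2.86*a^6 - 2.04*a^5 + 2.24*a^4 + 1.85*a^3 + 1.72*a^2 - 0.18*a + 0.65
(5) = 12.8271*b^5 + 16.0089*b^4 - 0.7908*b^3 - 5.4333*b^2 + 8.4393*b - 4.3848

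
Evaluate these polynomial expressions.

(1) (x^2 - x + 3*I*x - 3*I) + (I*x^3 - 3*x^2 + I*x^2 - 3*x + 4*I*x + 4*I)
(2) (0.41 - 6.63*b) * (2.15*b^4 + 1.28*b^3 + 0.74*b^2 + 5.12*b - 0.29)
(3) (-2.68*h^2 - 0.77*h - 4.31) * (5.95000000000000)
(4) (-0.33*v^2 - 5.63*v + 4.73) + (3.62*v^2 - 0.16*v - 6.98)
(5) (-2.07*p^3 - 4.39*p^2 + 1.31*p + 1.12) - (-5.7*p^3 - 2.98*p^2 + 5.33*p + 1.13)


(1) = I*x^3 - 2*x^2 + I*x^2 - 4*x + 7*I*x + I
(2) = -14.2545*b^5 - 7.6049*b^4 - 4.3814*b^3 - 33.6422*b^2 + 4.0219*b - 0.1189
(3) = -15.946*h^2 - 4.5815*h - 25.6445
(4) = 3.29*v^2 - 5.79*v - 2.25
(5) = 3.63*p^3 - 1.41*p^2 - 4.02*p - 0.01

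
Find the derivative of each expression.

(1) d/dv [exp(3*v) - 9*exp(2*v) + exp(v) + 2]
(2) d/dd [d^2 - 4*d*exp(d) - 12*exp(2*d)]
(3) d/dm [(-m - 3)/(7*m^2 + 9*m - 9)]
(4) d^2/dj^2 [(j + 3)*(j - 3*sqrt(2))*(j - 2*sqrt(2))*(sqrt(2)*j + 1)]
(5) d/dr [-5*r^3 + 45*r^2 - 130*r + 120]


(1) = (3*exp(2*v) - 18*exp(v) + 1)*exp(v)
(2) = -4*d*exp(d) + 2*d - 24*exp(2*d) - 4*exp(d)
(3) = (-7*m^2 - 9*m + (m + 3)*(14*m + 9) + 9)/(7*m^2 + 9*m - 9)^2
(4) = 12*sqrt(2)*j^2 - 54*j + 18*sqrt(2)*j - 54 + 14*sqrt(2)
(5) = -15*r^2 + 90*r - 130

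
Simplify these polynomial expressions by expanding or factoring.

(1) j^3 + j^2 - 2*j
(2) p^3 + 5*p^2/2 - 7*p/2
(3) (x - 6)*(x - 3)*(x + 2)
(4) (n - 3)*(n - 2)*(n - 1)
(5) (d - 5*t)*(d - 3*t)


(1) = j*(j - 1)*(j + 2)
(2) = p*(p - 1)*(p + 7/2)
(3) = x^3 - 7*x^2 + 36
(4) = n^3 - 6*n^2 + 11*n - 6
(5) = d^2 - 8*d*t + 15*t^2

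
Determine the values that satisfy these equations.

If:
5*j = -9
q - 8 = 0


Then:
j = -9/5
q = 8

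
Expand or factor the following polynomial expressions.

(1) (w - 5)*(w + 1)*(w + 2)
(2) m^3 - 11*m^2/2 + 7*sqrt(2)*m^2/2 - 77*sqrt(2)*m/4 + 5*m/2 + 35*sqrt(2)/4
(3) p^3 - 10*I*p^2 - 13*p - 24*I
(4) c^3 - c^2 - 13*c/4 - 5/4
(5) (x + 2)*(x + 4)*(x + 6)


(1) = w^3 - 2*w^2 - 13*w - 10
(2) = (m - 5)*(m - 1/2)*(m + 7*sqrt(2)/2)
(3) = (p - 8*I)*(p - 3*I)*(p + I)
(4) = (c - 5/2)*(c + 1/2)*(c + 1)
(5) = x^3 + 12*x^2 + 44*x + 48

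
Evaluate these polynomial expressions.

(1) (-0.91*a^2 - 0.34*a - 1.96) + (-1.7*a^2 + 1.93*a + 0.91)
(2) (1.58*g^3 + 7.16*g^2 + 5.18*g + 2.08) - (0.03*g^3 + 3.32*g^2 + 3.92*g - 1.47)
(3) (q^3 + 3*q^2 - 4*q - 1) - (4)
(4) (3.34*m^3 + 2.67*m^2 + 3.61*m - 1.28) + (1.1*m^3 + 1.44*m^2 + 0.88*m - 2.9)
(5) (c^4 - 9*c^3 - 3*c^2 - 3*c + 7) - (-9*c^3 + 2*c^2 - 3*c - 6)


(1) = -2.61*a^2 + 1.59*a - 1.05
(2) = 1.55*g^3 + 3.84*g^2 + 1.26*g + 3.55
(3) = q^3 + 3*q^2 - 4*q - 5
(4) = 4.44*m^3 + 4.11*m^2 + 4.49*m - 4.18
(5) = c^4 - 5*c^2 + 13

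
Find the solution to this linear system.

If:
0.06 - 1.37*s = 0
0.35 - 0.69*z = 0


Then:
s = 0.04
z = 0.51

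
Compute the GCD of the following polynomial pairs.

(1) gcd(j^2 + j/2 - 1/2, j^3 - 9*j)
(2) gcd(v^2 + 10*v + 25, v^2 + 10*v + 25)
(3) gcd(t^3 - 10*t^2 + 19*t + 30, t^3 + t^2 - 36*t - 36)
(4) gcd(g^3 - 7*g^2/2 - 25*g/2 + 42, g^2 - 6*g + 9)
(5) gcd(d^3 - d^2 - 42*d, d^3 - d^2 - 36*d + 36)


(1) = gcd((j - 1/2)*(j + 1), j*(j - 3)*(j + 3)) = 1
(2) = gcd((v + 5)^2, (v + 5)^2) = v^2 + 10*v + 25
(3) = t^2 - 5*t - 6
(4) = g - 3
(5) = gcd(d*(d - 7)*(d + 6), (d - 6)*(d - 1)*(d + 6)) = d + 6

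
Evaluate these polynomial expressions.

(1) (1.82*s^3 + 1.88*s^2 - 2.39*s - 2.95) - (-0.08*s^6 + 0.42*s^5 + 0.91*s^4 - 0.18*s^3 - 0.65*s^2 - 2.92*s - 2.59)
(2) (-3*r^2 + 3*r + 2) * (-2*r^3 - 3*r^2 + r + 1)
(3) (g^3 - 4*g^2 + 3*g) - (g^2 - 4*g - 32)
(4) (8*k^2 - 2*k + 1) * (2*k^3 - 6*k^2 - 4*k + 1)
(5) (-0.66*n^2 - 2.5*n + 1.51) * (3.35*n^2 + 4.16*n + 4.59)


(1) = 0.08*s^6 - 0.42*s^5 - 0.91*s^4 + 2.0*s^3 + 2.53*s^2 + 0.53*s - 0.36
(2) = 6*r^5 + 3*r^4 - 16*r^3 - 6*r^2 + 5*r + 2
(3) = g^3 - 5*g^2 + 7*g + 32
(4) = 16*k^5 - 52*k^4 - 18*k^3 + 10*k^2 - 6*k + 1
(5) = -2.211*n^4 - 11.1206*n^3 - 8.3709*n^2 - 5.1934*n + 6.9309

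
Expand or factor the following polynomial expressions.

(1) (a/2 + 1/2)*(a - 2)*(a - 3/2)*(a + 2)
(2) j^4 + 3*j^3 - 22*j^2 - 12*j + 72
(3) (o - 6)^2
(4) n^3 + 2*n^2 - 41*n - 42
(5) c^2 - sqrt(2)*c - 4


(1) = a^4/2 - a^3/4 - 11*a^2/4 + a + 3
(2) = (j - 3)*(j - 2)*(j + 2)*(j + 6)
(3) = o^2 - 12*o + 36
(4) = (n - 6)*(n + 1)*(n + 7)
(5) = (c - 2*sqrt(2))*(c + sqrt(2))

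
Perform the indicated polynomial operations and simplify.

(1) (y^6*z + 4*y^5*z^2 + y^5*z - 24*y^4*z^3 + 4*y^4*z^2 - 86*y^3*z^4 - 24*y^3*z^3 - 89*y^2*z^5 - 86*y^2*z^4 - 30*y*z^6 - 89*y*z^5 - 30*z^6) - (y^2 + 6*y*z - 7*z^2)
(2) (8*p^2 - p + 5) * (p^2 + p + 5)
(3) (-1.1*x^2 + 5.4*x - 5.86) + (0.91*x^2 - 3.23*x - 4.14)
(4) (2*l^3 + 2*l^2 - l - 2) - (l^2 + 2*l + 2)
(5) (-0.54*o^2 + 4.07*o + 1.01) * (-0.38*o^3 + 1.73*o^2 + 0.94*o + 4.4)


(1) = y^6*z + 4*y^5*z^2 + y^5*z - 24*y^4*z^3 + 4*y^4*z^2 - 86*y^3*z^4 - 24*y^3*z^3 - 89*y^2*z^5 - 86*y^2*z^4 - y^2 - 30*y*z^6 - 89*y*z^5 - 6*y*z - 30*z^6 + 7*z^2
(2) = 8*p^4 + 7*p^3 + 44*p^2 + 25
(3) = -0.19*x^2 + 2.17*x - 10.0
(4) = 2*l^3 + l^2 - 3*l - 4
(5) = 0.2052*o^5 - 2.4808*o^4 + 6.1497*o^3 + 3.1971*o^2 + 18.8574*o + 4.444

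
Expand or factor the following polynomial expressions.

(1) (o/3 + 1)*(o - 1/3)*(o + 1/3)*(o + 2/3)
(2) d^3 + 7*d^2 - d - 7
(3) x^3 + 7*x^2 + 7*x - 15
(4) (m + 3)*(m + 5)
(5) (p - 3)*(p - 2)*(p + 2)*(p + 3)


(1) = o^4/3 + 11*o^3/9 + 17*o^2/27 - 11*o/81 - 2/27
(2) = (d - 1)*(d + 1)*(d + 7)
(3) = (x - 1)*(x + 3)*(x + 5)
(4) = m^2 + 8*m + 15
(5) = p^4 - 13*p^2 + 36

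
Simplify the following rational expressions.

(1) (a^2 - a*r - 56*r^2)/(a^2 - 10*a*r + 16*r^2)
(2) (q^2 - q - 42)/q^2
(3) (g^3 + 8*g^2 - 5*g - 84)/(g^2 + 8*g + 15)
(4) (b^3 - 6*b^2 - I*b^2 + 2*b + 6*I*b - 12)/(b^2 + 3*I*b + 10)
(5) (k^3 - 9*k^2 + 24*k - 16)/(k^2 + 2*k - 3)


(1) = (-a - 7*r)/(-a + 2*r)
(2) = (q^2 - q - 42)/q^2
(3) = (g^3 + 8*g^2 - 5*g - 84)/(g^2 + 8*g + 15)
(4) = (b^2 + b*(-6 + I) - 6*I)/(b + 5*I)
(5) = (k^2 - 8*k + 16)/(k + 3)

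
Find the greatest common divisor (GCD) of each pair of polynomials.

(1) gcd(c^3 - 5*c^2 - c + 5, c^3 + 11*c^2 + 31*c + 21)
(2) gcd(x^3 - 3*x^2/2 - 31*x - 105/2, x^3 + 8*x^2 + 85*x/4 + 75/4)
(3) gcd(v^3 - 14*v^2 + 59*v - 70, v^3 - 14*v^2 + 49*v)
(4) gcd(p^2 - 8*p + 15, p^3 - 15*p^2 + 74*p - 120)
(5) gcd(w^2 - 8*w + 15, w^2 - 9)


(1) = gcd((c - 5)*(c - 1)*(c + 1), (c + 1)*(c + 3)*(c + 7)) = c + 1
(2) = x^2 + 11*x/2 + 15/2
(3) = gcd((v - 7)*(v - 5)*(v - 2), v*(v - 7)^2) = v - 7
(4) = p - 5
(5) = gcd((w - 5)*(w - 3), (w - 3)*(w + 3)) = w - 3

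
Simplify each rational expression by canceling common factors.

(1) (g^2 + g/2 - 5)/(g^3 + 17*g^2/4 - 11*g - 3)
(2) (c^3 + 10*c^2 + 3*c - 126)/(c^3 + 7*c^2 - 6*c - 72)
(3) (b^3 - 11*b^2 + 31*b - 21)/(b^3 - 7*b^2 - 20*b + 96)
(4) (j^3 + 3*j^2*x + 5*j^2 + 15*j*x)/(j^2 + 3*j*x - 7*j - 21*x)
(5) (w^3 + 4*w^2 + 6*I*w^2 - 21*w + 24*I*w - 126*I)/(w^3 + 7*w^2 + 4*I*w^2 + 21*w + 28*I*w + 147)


(1) = (4*g + 10)/(4*g^2 + 25*g + 6)
(2) = (c + 7)/(c + 4)
(3) = (b^2 - 8*b + 7)/(b^2 - 4*b - 32)
(4) = (j^2 + 5*j)/(j - 7)
(5) = (w^2 + w*(-3 + 6*I) - 18*I)/(w^2 + 4*I*w + 21)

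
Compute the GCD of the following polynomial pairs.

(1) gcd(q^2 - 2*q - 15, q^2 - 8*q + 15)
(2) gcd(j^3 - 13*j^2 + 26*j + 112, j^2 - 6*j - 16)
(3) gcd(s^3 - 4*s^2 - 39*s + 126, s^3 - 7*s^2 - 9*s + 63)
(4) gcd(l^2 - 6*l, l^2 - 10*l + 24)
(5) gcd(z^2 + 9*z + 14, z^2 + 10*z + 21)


(1) = gcd((q - 5)*(q + 3), (q - 5)*(q - 3)) = q - 5
(2) = j^2 - 6*j - 16
(3) = s^2 - 10*s + 21
(4) = gcd(l*(l - 6), (l - 6)*(l - 4)) = l - 6
(5) = gcd((z + 2)*(z + 7), (z + 3)*(z + 7)) = z + 7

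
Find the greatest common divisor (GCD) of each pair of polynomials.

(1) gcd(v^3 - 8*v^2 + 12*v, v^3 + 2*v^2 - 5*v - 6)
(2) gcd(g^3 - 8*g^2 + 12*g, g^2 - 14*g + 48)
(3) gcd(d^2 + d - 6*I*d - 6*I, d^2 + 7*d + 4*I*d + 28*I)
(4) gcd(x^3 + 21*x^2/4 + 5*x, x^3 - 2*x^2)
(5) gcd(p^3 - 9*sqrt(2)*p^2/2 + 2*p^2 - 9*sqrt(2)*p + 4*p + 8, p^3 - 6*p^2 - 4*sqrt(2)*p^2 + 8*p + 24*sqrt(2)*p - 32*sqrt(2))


(1) = gcd(v*(v - 6)*(v - 2), (v - 2)*(v + 1)*(v + 3)) = v - 2
(2) = g - 6
(3) = 1
(4) = gcd(x*(x + 5/4)*(x + 4), x^2*(x - 2)) = x
(5) = p - 4*sqrt(2)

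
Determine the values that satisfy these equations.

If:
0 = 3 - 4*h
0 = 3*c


Then:
c = 0
h = 3/4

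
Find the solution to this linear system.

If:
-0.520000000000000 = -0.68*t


Then:
t = 0.76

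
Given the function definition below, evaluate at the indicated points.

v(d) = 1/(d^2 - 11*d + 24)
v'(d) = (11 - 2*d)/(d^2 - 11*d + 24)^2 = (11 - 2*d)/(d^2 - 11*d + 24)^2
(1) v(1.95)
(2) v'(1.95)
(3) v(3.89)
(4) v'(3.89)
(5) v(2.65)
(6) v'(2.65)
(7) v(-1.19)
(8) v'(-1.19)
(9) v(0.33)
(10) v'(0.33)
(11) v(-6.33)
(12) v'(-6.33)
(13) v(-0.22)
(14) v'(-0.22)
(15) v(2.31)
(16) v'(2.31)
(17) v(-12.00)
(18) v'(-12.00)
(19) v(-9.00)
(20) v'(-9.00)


(1) = 0.16
(2) = 0.18
(3) = -0.27
(4) = 0.24
(5) = 0.53
(6) = 1.63
(7) = 0.03
(8) = 0.01
(9) = 0.05
(10) = 0.02
(11) = 0.01
(12) = 0.00
(13) = 0.04
(14) = 0.02
(15) = 0.25
(16) = 0.41
(17) = 0.00
(18) = 0.00
(19) = 0.00
(20) = 0.00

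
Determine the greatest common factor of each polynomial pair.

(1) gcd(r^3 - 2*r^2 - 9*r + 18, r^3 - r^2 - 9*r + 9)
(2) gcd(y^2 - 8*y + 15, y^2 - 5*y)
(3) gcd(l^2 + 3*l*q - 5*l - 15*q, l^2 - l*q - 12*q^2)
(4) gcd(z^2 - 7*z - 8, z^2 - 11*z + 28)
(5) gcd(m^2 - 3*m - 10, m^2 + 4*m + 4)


(1) = gcd((r - 3)*(r - 2)*(r + 3), (r - 3)*(r - 1)*(r + 3)) = r^2 - 9
(2) = gcd((y - 5)*(y - 3), y*(y - 5)) = y - 5
(3) = gcd((l - 5)*(l + 3*q), (l - 4*q)*(l + 3*q)) = l + 3*q
(4) = gcd((z - 8)*(z + 1), (z - 7)*(z - 4)) = 1
(5) = gcd((m - 5)*(m + 2), (m + 2)^2) = m + 2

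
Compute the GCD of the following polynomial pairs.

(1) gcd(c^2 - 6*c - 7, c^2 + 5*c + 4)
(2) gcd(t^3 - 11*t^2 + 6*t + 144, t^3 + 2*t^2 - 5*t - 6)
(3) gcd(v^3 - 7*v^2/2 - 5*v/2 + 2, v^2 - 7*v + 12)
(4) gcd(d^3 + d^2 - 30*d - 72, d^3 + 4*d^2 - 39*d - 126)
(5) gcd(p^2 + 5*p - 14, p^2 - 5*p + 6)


(1) = c + 1
(2) = gcd((t - 8)*(t - 6)*(t + 3), (t - 2)*(t + 1)*(t + 3)) = t + 3
(3) = gcd((v - 4)*(v - 1/2)*(v + 1), (v - 4)*(v - 3)) = v - 4
(4) = gcd((d - 6)*(d + 3)*(d + 4), (d - 6)*(d + 3)*(d + 7)) = d^2 - 3*d - 18
(5) = gcd((p - 2)*(p + 7), (p - 3)*(p - 2)) = p - 2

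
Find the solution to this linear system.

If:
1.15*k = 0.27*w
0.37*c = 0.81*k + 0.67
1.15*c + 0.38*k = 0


Then:
c = 0.24
k = -0.72
w = -3.06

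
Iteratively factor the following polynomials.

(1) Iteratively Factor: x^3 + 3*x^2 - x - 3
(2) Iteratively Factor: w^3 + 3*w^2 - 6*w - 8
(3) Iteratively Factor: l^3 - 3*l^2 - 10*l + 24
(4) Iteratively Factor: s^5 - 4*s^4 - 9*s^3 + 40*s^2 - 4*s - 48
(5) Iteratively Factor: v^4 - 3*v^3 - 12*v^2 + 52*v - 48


(1) = (x + 1)*(x^2 + 2*x - 3) = (x + 1)*(x + 3)*(x - 1)
(2) = (w + 1)*(w^2 + 2*w - 8) = (w - 2)*(w + 1)*(w + 4)
(3) = (l + 3)*(l^2 - 6*l + 8) = (l - 2)*(l + 3)*(l - 4)
(4) = (s - 2)*(s^4 - 2*s^3 - 13*s^2 + 14*s + 24) = (s - 2)*(s + 3)*(s^3 - 5*s^2 + 2*s + 8) = (s - 2)^2*(s + 3)*(s^2 - 3*s - 4) = (s - 4)*(s - 2)^2*(s + 3)*(s + 1)
(5) = (v - 3)*(v^3 - 12*v + 16) = (v - 3)*(v + 4)*(v^2 - 4*v + 4) = (v - 3)*(v - 2)*(v + 4)*(v - 2)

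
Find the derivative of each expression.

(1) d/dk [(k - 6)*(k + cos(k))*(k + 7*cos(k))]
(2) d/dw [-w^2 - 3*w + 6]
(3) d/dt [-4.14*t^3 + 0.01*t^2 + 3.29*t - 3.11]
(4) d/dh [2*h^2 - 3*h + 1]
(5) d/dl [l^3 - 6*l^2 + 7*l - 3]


(1) = (6 - k)*(k + cos(k))*(7*sin(k) - 1) + (6 - k)*(k + 7*cos(k))*(sin(k) - 1) + (k + cos(k))*(k + 7*cos(k))
(2) = -2*w - 3
(3) = -12.42*t^2 + 0.02*t + 3.29
(4) = 4*h - 3
(5) = 3*l^2 - 12*l + 7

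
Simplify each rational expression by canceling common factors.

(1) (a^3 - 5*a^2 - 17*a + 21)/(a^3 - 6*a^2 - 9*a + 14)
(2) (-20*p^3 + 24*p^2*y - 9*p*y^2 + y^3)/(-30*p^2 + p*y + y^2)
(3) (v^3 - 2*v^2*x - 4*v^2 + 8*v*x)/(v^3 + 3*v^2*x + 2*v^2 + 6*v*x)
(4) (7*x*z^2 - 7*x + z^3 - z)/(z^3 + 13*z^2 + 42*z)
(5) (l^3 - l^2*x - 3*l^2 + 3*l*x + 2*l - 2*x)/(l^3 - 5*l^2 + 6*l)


(1) = (a + 3)/(a + 2)
(2) = (4*p^2 - 4*p*y + y^2)/(6*p + y)
(3) = (v^2 - 2*v*x - 4*v + 8*x)/(v^2 + 3*v*x + 2*v + 6*x)
(4) = (7*x*z^2 - 7*x + z^3 - z)/(z^3 + 13*z^2 + 42*z)
(5) = (l^2 - l*x - l + x)/(l^2 - 3*l)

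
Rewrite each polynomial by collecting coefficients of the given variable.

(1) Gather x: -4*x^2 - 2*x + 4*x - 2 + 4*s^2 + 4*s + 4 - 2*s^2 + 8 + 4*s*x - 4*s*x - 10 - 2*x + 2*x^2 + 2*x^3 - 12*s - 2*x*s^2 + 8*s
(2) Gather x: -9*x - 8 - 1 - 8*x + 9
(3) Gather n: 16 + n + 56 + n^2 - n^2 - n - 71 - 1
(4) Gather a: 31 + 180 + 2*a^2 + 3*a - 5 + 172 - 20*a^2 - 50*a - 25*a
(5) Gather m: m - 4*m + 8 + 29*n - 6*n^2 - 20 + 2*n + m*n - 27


(1) = -2*s^2*x + 2*s^2 + 2*x^3 - 2*x^2
(2) = -17*x
(3) = 0
(4) = -18*a^2 - 72*a + 378
(5) = m*(n - 3) - 6*n^2 + 31*n - 39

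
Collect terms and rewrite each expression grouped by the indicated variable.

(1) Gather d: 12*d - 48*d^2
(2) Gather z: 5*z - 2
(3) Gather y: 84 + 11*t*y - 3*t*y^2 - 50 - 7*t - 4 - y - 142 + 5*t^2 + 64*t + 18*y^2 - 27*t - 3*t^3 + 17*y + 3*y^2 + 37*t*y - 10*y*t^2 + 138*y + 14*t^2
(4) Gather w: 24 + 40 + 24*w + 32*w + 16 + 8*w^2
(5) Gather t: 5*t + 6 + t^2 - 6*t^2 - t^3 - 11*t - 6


(1) = -48*d^2 + 12*d
(2) = 5*z - 2
(3) = -3*t^3 + 19*t^2 + 30*t + y^2*(21 - 3*t) + y*(-10*t^2 + 48*t + 154) - 112
(4) = 8*w^2 + 56*w + 80
(5) = -t^3 - 5*t^2 - 6*t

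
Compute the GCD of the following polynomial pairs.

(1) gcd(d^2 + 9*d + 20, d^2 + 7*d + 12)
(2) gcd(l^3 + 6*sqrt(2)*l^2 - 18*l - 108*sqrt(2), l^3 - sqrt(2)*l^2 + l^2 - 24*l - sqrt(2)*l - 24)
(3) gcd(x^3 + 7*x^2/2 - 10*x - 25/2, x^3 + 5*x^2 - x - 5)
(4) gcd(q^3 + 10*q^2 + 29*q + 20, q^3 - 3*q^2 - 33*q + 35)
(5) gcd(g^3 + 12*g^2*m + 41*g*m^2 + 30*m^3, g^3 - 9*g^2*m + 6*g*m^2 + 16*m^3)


(1) = gcd((d + 4)*(d + 5), (d + 3)*(d + 4)) = d + 4
(2) = gcd((l - 3*sqrt(2))*(l + 3*sqrt(2))*(l + 6*sqrt(2)), (l + 1)*(l - 4*sqrt(2))*(l + 3*sqrt(2))) = l + 3*sqrt(2)
(3) = gcd((x - 5/2)*(x + 1)*(x + 5), (x - 1)*(x + 1)*(x + 5)) = x^2 + 6*x + 5
(4) = q + 5
(5) = g + m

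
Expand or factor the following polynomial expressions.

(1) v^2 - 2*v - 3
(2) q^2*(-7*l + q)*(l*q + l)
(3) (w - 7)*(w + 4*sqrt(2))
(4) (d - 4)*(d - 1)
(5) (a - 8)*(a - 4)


(1) = (v - 3)*(v + 1)
(2) = -7*l^2*q^3 - 7*l^2*q^2 + l*q^4 + l*q^3
(3) = w^2 - 7*w + 4*sqrt(2)*w - 28*sqrt(2)
(4) = d^2 - 5*d + 4
(5) = a^2 - 12*a + 32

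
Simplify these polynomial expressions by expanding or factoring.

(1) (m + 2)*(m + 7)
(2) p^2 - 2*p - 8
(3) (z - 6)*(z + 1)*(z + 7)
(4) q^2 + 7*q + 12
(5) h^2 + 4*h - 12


(1) = m^2 + 9*m + 14
(2) = (p - 4)*(p + 2)
(3) = z^3 + 2*z^2 - 41*z - 42
(4) = (q + 3)*(q + 4)
(5) = (h - 2)*(h + 6)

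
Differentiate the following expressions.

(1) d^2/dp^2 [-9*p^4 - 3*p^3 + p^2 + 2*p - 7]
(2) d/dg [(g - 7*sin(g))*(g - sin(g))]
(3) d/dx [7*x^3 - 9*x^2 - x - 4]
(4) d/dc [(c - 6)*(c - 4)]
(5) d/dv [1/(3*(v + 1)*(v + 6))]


(1) = -108*p^2 - 18*p + 2
(2) = -8*g*cos(g) + 2*g - 8*sin(g) + 7*sin(2*g)
(3) = 21*x^2 - 18*x - 1
(4) = 2*c - 10
(5) = (-2*v - 7)/(3*(v^4 + 14*v^3 + 61*v^2 + 84*v + 36))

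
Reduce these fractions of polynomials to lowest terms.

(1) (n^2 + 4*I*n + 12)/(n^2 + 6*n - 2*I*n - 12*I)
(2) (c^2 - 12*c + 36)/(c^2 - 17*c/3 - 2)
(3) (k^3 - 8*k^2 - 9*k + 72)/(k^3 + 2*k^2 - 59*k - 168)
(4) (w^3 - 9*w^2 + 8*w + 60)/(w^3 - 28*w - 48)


(1) = (n + 6*I)/(n + 6)
(2) = (3*c - 18)/(3*c + 1)
(3) = (k - 3)/(k + 7)
(4) = (w - 5)/(w + 4)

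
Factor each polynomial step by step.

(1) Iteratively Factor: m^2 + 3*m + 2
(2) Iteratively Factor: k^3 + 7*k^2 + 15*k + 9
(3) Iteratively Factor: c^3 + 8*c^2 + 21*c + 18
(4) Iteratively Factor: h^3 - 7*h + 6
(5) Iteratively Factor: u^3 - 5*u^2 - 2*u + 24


(1) = (m + 1)*(m + 2)
(2) = (k + 3)*(k^2 + 4*k + 3) = (k + 3)^2*(k + 1)
(3) = (c + 3)*(c^2 + 5*c + 6) = (c + 2)*(c + 3)*(c + 3)
(4) = (h + 3)*(h^2 - 3*h + 2) = (h - 2)*(h + 3)*(h - 1)
(5) = (u + 2)*(u^2 - 7*u + 12) = (u - 3)*(u + 2)*(u - 4)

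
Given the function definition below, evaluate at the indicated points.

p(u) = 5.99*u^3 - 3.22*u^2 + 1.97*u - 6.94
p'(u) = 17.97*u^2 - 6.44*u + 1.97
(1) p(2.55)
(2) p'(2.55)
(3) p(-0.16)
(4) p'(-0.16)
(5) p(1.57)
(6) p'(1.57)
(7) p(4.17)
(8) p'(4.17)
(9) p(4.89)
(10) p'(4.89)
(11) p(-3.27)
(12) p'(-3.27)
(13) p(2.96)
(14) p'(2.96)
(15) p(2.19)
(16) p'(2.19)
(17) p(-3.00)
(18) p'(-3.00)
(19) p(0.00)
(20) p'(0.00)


(1) = 76.47
(2) = 102.40
(3) = -7.36
(4) = 3.46
(5) = 11.40
(6) = 36.15
(7) = 379.63
(8) = 287.59
(9) = 626.11
(10) = 400.18
(11) = -257.26
(12) = 215.18
(13) = 126.03
(14) = 140.35
(15) = 44.85
(16) = 74.05
(17) = -203.56
(18) = 183.02
(19) = -6.94
(20) = 1.97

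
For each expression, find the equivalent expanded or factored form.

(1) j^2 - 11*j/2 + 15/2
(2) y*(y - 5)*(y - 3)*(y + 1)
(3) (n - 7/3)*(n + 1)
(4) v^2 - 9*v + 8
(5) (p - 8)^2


(1) = (j - 3)*(j - 5/2)
(2) = y^4 - 7*y^3 + 7*y^2 + 15*y
(3) = n^2 - 4*n/3 - 7/3
(4) = (v - 8)*(v - 1)
(5) = p^2 - 16*p + 64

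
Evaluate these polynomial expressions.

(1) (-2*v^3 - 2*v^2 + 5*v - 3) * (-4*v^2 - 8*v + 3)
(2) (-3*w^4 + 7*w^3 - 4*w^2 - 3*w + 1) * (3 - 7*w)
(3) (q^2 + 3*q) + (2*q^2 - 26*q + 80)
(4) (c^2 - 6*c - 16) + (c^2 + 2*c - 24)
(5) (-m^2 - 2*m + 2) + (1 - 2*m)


(1) = 8*v^5 + 24*v^4 - 10*v^3 - 34*v^2 + 39*v - 9
(2) = 21*w^5 - 58*w^4 + 49*w^3 + 9*w^2 - 16*w + 3
(3) = 3*q^2 - 23*q + 80
(4) = 2*c^2 - 4*c - 40
(5) = -m^2 - 4*m + 3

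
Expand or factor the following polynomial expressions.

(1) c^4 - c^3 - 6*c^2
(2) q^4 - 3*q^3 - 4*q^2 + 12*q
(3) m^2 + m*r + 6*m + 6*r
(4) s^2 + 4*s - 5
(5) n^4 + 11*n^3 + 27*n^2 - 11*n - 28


(1) = c^2*(c - 3)*(c + 2)
(2) = q*(q - 3)*(q - 2)*(q + 2)
(3) = (m + 6)*(m + r)
(4) = (s - 1)*(s + 5)
(5) = (n - 1)*(n + 1)*(n + 4)*(n + 7)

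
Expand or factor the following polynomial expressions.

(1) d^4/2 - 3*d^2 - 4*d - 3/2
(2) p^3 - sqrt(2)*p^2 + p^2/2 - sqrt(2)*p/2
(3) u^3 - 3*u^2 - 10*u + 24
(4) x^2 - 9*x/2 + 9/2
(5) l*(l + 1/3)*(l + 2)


(1) = (d/2 + 1/2)*(d - 3)*(d + 1)^2
(2) = p*(p + 1/2)*(p - sqrt(2))
(3) = (u - 4)*(u - 2)*(u + 3)
(4) = (x - 3)*(x - 3/2)
(5) = l^3 + 7*l^2/3 + 2*l/3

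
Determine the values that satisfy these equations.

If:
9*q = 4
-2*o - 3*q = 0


Then:
o = -2/3
q = 4/9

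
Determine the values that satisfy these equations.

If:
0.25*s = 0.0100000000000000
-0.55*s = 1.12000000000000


Then:
No Solution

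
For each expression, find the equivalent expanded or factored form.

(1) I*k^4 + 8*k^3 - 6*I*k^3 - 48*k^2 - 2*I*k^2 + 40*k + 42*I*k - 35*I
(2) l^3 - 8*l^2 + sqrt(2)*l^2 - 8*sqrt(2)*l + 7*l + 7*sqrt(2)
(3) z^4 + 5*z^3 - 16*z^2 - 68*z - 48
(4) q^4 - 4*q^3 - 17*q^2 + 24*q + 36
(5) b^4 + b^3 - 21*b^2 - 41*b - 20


(1) = (k - 5)*(k - 7*I)*(k - I)*(I*k - I)
(2) = (l - 7)*(l - 1)*(l + sqrt(2))
(3) = (z - 4)*(z + 1)*(z + 2)*(z + 6)
(4) = (q - 6)*(q - 2)*(q + 1)*(q + 3)
(5) = (b - 5)*(b + 1)^2*(b + 4)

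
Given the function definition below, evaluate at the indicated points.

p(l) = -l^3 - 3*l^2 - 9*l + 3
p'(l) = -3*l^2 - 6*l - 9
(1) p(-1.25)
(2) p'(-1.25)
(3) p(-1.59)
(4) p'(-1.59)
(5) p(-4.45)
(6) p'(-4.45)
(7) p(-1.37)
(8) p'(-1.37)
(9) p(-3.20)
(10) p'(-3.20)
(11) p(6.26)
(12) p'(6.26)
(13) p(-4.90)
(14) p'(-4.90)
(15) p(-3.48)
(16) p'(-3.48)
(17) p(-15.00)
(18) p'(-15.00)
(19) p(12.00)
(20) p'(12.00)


(1) = 11.52
(2) = -6.19
(3) = 13.75
(4) = -7.04
(5) = 71.76
(6) = -41.71
(7) = 12.27
(8) = -6.41
(9) = 33.85
(10) = -20.52
(11) = -416.22
(12) = -164.12
(13) = 92.72
(14) = -51.63
(15) = 40.13
(16) = -24.45
(17) = 2838.00
(18) = -594.00
(19) = -2265.00
(20) = -513.00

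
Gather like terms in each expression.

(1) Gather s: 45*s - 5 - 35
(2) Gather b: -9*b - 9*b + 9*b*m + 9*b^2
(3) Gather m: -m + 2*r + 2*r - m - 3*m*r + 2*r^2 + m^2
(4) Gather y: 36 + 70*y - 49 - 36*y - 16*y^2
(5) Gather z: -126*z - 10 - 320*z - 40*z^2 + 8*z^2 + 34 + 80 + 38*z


(1) = 45*s - 40
(2) = 9*b^2 + b*(9*m - 18)
(3) = m^2 + m*(-3*r - 2) + 2*r^2 + 4*r
(4) = -16*y^2 + 34*y - 13
(5) = -32*z^2 - 408*z + 104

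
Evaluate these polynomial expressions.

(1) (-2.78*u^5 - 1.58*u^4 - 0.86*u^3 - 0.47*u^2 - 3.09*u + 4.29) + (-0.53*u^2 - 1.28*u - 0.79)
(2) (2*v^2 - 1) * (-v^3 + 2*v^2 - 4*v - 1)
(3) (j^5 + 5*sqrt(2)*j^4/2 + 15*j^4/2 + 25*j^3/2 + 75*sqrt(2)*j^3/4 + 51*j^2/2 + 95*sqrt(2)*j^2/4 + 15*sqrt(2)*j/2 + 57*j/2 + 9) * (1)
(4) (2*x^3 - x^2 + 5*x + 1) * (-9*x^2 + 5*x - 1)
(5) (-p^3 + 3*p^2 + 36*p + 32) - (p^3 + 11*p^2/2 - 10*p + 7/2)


(1) = -2.78*u^5 - 1.58*u^4 - 0.86*u^3 - 1.0*u^2 - 4.37*u + 3.5
(2) = -2*v^5 + 4*v^4 - 7*v^3 - 4*v^2 + 4*v + 1
(3) = j^5 + 5*sqrt(2)*j^4/2 + 15*j^4/2 + 25*j^3/2 + 75*sqrt(2)*j^3/4 + 51*j^2/2 + 95*sqrt(2)*j^2/4 + 15*sqrt(2)*j/2 + 57*j/2 + 9
(4) = -18*x^5 + 19*x^4 - 52*x^3 + 17*x^2 - 1
(5) = -2*p^3 - 5*p^2/2 + 46*p + 57/2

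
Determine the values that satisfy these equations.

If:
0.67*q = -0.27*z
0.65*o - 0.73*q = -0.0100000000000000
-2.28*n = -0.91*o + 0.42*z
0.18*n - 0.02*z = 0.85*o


Then:
n = 0.01
o = 0.00
q = 0.02
z = -0.04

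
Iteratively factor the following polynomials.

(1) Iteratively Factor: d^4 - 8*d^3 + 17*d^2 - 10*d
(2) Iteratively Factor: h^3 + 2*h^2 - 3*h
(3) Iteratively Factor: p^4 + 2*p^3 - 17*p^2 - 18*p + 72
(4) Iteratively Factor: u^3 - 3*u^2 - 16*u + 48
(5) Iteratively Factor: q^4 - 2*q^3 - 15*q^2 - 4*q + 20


(1) = (d)*(d^3 - 8*d^2 + 17*d - 10) = d*(d - 2)*(d^2 - 6*d + 5) = d*(d - 5)*(d - 2)*(d - 1)
(2) = (h)*(h^2 + 2*h - 3) = h*(h + 3)*(h - 1)
(3) = (p + 3)*(p^3 - p^2 - 14*p + 24) = (p - 2)*(p + 3)*(p^2 + p - 12) = (p - 2)*(p + 3)*(p + 4)*(p - 3)
(4) = (u + 4)*(u^2 - 7*u + 12) = (u - 4)*(u + 4)*(u - 3)
(5) = (q + 2)*(q^3 - 4*q^2 - 7*q + 10) = (q + 2)^2*(q^2 - 6*q + 5) = (q - 5)*(q + 2)^2*(q - 1)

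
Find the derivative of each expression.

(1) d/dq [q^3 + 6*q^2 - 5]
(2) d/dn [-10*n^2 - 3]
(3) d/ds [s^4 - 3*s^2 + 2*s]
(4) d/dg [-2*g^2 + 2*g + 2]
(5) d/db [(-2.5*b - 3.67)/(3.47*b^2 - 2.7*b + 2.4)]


(1) = 3*q*(q + 4)
(2) = -20*n
(3) = 4*s^3 - 6*s + 2
(4) = 2 - 4*g
(5) = (8.675*b^2 + 25.4698*b - 15.909)/(12.0409*b^4 - 18.738*b^3 + 23.946*b^2 - 12.96*b + 5.76)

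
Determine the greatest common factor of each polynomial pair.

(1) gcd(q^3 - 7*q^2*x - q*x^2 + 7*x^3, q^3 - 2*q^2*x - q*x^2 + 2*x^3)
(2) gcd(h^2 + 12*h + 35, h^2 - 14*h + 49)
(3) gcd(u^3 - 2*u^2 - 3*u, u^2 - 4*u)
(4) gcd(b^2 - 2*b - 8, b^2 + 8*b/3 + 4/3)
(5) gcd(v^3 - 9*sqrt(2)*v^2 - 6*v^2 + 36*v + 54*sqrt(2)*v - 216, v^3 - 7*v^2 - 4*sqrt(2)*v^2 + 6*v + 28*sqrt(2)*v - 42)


(1) = gcd((q - 7*x)*(q - x)*(q + x), (q - 2*x)*(q - x)*(q + x)) = -q^2 + x^2
(2) = 1
(3) = gcd(u*(u - 3)*(u + 1), u*(u - 4)) = u
(4) = b + 2
(5) = gcd((v - 6)*(v - 6*sqrt(2))*(v - 3*sqrt(2)), (v - 7)*(v - 3*sqrt(2))*(v - sqrt(2))) = v - 3*sqrt(2)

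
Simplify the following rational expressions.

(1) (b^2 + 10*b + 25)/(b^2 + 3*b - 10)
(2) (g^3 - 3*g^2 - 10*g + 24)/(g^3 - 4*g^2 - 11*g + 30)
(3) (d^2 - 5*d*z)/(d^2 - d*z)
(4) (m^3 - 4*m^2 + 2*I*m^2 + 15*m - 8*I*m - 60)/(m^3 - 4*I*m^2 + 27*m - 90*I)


(1) = (b + 5)/(b - 2)
(2) = (g - 4)/(g - 5)
(3) = (-d + 5*z)/(-d + z)
(4) = (m - 4)/(m - 6*I)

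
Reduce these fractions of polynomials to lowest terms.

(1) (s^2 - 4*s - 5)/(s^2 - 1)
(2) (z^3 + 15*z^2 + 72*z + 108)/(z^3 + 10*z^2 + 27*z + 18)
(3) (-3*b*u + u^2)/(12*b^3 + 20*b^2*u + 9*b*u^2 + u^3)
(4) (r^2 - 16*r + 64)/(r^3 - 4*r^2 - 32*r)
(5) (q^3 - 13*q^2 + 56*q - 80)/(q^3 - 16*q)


(1) = (s - 5)/(s - 1)
(2) = (z + 6)/(z + 1)
(3) = (-3*b*u + u^2)/(12*b^3 + 20*b^2*u + 9*b*u^2 + u^3)
(4) = (r - 8)/(r^2 + 4*r)
(5) = (q^2 - 9*q + 20)/(q^2 + 4*q)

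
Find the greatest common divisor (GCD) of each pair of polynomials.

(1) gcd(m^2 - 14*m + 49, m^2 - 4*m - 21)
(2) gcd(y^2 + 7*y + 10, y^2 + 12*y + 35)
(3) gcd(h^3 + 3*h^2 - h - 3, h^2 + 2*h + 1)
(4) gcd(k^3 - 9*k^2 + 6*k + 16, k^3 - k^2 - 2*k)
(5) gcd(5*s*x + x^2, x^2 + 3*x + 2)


(1) = gcd((m - 7)^2, (m - 7)*(m + 3)) = m - 7
(2) = y + 5
(3) = h + 1
(4) = gcd((k - 8)*(k - 2)*(k + 1), k*(k - 2)*(k + 1)) = k^2 - k - 2
(5) = gcd(x*(5*s + x), (x + 1)*(x + 2)) = 1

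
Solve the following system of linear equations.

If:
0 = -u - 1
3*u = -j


Then:
j = 3
u = -1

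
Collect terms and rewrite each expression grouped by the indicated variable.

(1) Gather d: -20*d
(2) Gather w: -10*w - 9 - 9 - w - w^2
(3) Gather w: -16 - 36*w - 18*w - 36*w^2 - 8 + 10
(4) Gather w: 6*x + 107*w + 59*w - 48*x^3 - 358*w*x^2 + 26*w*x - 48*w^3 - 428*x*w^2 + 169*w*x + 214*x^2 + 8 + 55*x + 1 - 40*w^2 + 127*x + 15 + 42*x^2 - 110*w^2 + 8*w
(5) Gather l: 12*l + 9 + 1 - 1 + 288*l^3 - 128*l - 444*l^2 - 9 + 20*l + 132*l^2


(1) = -20*d
(2) = -w^2 - 11*w - 18
(3) = -36*w^2 - 54*w - 14
(4) = -48*w^3 + w^2*(-428*x - 150) + w*(-358*x^2 + 195*x + 174) - 48*x^3 + 256*x^2 + 188*x + 24
(5) = 288*l^3 - 312*l^2 - 96*l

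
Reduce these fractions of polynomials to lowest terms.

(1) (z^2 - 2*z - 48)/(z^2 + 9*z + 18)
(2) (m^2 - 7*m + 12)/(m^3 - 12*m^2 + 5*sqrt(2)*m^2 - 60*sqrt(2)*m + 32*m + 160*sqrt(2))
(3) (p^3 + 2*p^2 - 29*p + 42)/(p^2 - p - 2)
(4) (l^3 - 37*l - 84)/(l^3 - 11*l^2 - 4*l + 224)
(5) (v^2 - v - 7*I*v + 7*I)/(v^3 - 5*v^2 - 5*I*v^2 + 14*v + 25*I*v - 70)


(1) = (z - 8)/(z + 3)
(2) = (m - 3)/(m^2 + m*(-8 + 5*sqrt(2)) - 40*sqrt(2))
(3) = (p^2 + 4*p - 21)/(p + 1)
(4) = (l + 3)/(l - 8)
(5) = (v - 1)/(v^2 + v*(-5 + 2*I) - 10*I)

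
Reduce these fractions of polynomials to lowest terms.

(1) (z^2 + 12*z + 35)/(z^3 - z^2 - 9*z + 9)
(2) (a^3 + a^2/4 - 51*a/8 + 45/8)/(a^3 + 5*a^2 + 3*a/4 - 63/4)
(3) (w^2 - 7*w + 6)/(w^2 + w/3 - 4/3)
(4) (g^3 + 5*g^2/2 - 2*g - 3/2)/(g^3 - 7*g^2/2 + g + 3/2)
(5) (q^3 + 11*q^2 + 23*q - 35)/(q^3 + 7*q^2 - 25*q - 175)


(1) = (z^2 + 12*z + 35)/(z^3 - z^2 - 9*z + 9)
(2) = (4*a - 5)/(4*a + 14)
(3) = (3*w - 18)/(3*w + 4)
(4) = (g + 3)/(g - 3)
(5) = (q - 1)/(q - 5)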